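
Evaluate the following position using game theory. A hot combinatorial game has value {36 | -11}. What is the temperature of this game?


The game is {36 | -11}, a switch {a | b} with numbers a > b.
Cooling {a | b} by t gives {a - t | b + t}, which stops being hot when a - t = b + t, i.e. at t = (a - b)/2. So the temperature of a switch is (a - b)/2.
Temperature = (Left option - Right option) / 2
= (36 - (-11)) / 2
= 47 / 2
= 47/2

47/2


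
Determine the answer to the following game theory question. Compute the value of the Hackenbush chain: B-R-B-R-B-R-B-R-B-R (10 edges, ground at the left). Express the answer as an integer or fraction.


Edges (from ground): B-R-B-R-B-R-B-R-B-R
By Berlekamp's sign-expansion rule, a Blue-Red Hackenbush stalk has the value of the surreal number whose sign sequence is the edge sequence with B -> + and R -> -.
Sign sequence: +-+-+-+-+-
Trace the sign expansion in the surreal number tree, starting from 0:
Edge 1: B (sign +) -> bounds (0, +inf), value = 1
Edge 2: R (sign -) -> bounds (0, 1), value = 1/2
Edge 3: B (sign +) -> bounds (1/2, 1), value = 3/4
Edge 4: R (sign -) -> bounds (1/2, 3/4), value = 5/8
Edge 5: B (sign +) -> bounds (5/8, 3/4), value = 11/16
Edge 6: R (sign -) -> bounds (5/8, 11/16), value = 21/32
Edge 7: B (sign +) -> bounds (21/32, 11/16), value = 43/64
Edge 8: R (sign -) -> bounds (21/32, 43/64), value = 85/128
Edge 9: B (sign +) -> bounds (85/128, 43/64), value = 171/256
Edge 10: R (sign -) -> bounds (85/128, 171/256), value = 341/512
Game value = 341/512

341/512


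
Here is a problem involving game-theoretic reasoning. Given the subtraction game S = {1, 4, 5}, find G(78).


The subtraction set is S = {1, 4, 5}.
G(k) = mex{ G(k - s) : s in S, s <= k }. We compute iteratively: G(0) = 0.
G(1) = mex({0}) = 1
G(2) = mex({1}) = 0
G(3) = mex({0}) = 1
G(4) = mex({0, 1}) = 2
G(5) = mex({0, 1, 2}) = 3
G(6) = mex({0, 1, 3}) = 2
G(7) = mex({0, 1, 2}) = 3
G(8) = mex({1, 2, 3}) = 0
G(9) = mex({0, 2, 3}) = 1
G(10) = mex({1, 2, 3}) = 0
G(11) = mex({0, 2, 3}) = 1
G(12) = mex({0, 1, 3}) = 2
Observe that G(8)..G(12) = 0, 1, 0, 1, 2 repeats G(0)..G(4) = 0, 1, 0, 1, 2.
For k >= max(S) = 5, G(k) is determined by the previous 5 values G(k-5)..G(k-1); a window of 5 consecutive values has recurred shifted by 8, so by induction G(k + 8) = G(k) for all k >= 0: the sequence is periodic from the start with period 8.
One period: G(0..7) = 0, 1, 0, 1, 2, 3, 2, 3.
78 mod 8 = 6, so G(78) = G(6) = 2.

2


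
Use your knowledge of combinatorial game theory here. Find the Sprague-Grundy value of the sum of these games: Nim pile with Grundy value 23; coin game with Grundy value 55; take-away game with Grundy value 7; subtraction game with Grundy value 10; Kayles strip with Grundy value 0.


By the Sprague-Grundy theorem, the Grundy value of a sum of games is the XOR of individual Grundy values.
Nim pile: Grundy value = 23. Running XOR: 0 XOR 23 = 23
coin game: Grundy value = 55. Running XOR: 23 XOR 55 = 32
take-away game: Grundy value = 7. Running XOR: 32 XOR 7 = 39
subtraction game: Grundy value = 10. Running XOR: 39 XOR 10 = 45
Kayles strip: Grundy value = 0. Running XOR: 45 XOR 0 = 45
The combined Grundy value is 45.

45


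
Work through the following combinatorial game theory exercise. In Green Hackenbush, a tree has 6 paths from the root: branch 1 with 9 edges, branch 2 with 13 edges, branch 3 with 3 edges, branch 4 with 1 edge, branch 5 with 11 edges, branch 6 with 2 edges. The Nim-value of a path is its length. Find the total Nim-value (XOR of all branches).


The tree has 6 branches from the ground vertex.
In Green Hackenbush, the Nim-value of a simple path of length k is k.
Branch 1: length 9, Nim-value = 9
Branch 2: length 13, Nim-value = 13
Branch 3: length 3, Nim-value = 3
Branch 4: length 1, Nim-value = 1
Branch 5: length 11, Nim-value = 11
Branch 6: length 2, Nim-value = 2
Total Nim-value = XOR of all branch values:
0 XOR 9 = 9
9 XOR 13 = 4
4 XOR 3 = 7
7 XOR 1 = 6
6 XOR 11 = 13
13 XOR 2 = 15
Nim-value of the tree = 15

15


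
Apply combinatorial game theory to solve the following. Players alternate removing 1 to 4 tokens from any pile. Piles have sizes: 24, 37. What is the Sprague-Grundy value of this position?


Subtraction set: {1, 2, 3, 4}
For this subtraction set, G(n) = n mod 5 (period = max + 1 = 5).
Pile 1 (size 24): G(24) = 24 mod 5 = 4
Pile 2 (size 37): G(37) = 37 mod 5 = 2
Total Grundy value = XOR of all: 4 XOR 2 = 6

6


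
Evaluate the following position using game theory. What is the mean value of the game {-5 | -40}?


Game = {-5 | -40}, a switch {a | b} with numbers a > b.
Its thermograph has left wall a - t and right wall b + t, which meet at t = (a - b)/2, where both equal (a + b)/2. So the mast (mean value) is at (a + b)/2.
Mean = (-5 + (-40))/2 = -45/2 = -45/2

-45/2


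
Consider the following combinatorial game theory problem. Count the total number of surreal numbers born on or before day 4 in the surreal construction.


Day 0: {|} = 0 is born. Count = 1.
Day n: the number of surreal numbers born by day n is 2^(n+1) - 1.
By day 0: 2^1 - 1 = 1
By day 1: 2^2 - 1 = 3
By day 2: 2^3 - 1 = 7
By day 3: 2^4 - 1 = 15
By day 4: 2^5 - 1 = 31
By day 4: 31 surreal numbers.

31


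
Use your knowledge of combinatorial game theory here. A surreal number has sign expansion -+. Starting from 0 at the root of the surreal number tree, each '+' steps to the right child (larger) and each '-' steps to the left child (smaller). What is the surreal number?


Sign expansion: -+
Rule: track bounds (lo, hi), initially (-inf, +inf). On '+', the current value becomes lo and we move to the simplest number in (value, hi): value + 1 if hi = +inf, otherwise the midpoint (value + hi)/2. On '-', the current value becomes hi and we move to value - 1 if lo = -inf, otherwise the midpoint (lo + value)/2.
Start at 0.
Step 1: sign = -, move left. Bounds: (-inf, 0). Value = -1
Step 2: sign = +, move right. Bounds: (-1, 0). Value = -1/2
The surreal number with sign expansion -+ is -1/2.

-1/2


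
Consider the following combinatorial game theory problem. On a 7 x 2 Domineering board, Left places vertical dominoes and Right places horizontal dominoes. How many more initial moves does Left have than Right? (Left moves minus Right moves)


Board is 7 x 2 (rows x cols).
Left (vertical) placements: (rows-1) * cols = 6 * 2 = 12
Right (horizontal) placements: rows * (cols-1) = 7 * 1 = 7
Advantage = Left - Right = 12 - 7 = 5

5


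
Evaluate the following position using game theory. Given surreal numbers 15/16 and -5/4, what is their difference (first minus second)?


x = 15/16, y = -5/4
Converting to common denominator: 16
x = 15/16, y = -20/16
x - y = 15/16 - -5/4 = 35/16

35/16


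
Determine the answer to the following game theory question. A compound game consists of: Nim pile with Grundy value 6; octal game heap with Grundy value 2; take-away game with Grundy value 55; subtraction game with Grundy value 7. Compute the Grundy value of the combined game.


By the Sprague-Grundy theorem, the Grundy value of a sum of games is the XOR of individual Grundy values.
Nim pile: Grundy value = 6. Running XOR: 0 XOR 6 = 6
octal game heap: Grundy value = 2. Running XOR: 6 XOR 2 = 4
take-away game: Grundy value = 55. Running XOR: 4 XOR 55 = 51
subtraction game: Grundy value = 7. Running XOR: 51 XOR 7 = 52
The combined Grundy value is 52.

52


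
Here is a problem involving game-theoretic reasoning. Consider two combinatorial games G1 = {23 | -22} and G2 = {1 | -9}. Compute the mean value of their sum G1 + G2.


G1 = {23 | -22}, G2 = {1 | -9}
Each is a switch {a | b} with numbers a > b; its mean value is (a + b)/2, and mean value is additive over game sums: m(G1 + G2) = m(G1) + m(G2).
Mean of G1 = (23 + (-22))/2 = 1/2 = 1/2
Mean of G2 = (1 + (-9))/2 = -8/2 = -4
Mean of G1 + G2 = 1/2 + -4 = -7/2

-7/2


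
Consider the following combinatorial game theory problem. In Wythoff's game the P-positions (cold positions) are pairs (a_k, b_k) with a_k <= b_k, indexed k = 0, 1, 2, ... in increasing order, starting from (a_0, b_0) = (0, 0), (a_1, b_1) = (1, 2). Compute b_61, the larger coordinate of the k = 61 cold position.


By Wythoff's theorem, a_k = floor(k * phi) and b_k = floor(k * phi^2) = a_k + k, where phi = (1 + sqrt(5))/2 is the golden ratio.
phi = (1 + sqrt(5))/2 = 1.618034
phi^2 = phi + 1 = 2.618034
k = 61
k * phi^2 = 61 * 2.618034 = 159.700073
b_61 = floor(k * phi^2) = 159 (check: a_61 + k = 98 + 61 = 159)

159


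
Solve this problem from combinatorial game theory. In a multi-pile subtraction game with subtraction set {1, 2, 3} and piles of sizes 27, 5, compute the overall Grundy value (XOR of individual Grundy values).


Subtraction set: {1, 2, 3}
For this subtraction set, G(n) = n mod 4 (period = max + 1 = 4).
Pile 1 (size 27): G(27) = 27 mod 4 = 3
Pile 2 (size 5): G(5) = 5 mod 4 = 1
Total Grundy value = XOR of all: 3 XOR 1 = 2

2


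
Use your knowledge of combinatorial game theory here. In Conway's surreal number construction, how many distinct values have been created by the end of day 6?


Day 0: {|} = 0 is born. Count = 1.
Day n: the number of surreal numbers born by day n is 2^(n+1) - 1.
By day 0: 2^1 - 1 = 1
By day 1: 2^2 - 1 = 3
By day 2: 2^3 - 1 = 7
By day 3: 2^4 - 1 = 15
By day 4: 2^5 - 1 = 31
By day 5: 2^6 - 1 = 63
By day 6: 2^7 - 1 = 127
By day 6: 127 surreal numbers.

127


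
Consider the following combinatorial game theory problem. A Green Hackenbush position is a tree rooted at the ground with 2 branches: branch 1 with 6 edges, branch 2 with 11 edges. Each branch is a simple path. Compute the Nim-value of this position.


The tree has 2 branches from the ground vertex.
In Green Hackenbush, the Nim-value of a simple path of length k is k.
Branch 1: length 6, Nim-value = 6
Branch 2: length 11, Nim-value = 11
Total Nim-value = XOR of all branch values:
0 XOR 6 = 6
6 XOR 11 = 13
Nim-value of the tree = 13

13


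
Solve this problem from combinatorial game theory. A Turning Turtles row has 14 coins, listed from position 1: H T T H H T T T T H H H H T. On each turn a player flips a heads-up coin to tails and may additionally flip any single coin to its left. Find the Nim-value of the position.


Coins: H T T H H T T T T H H H H T
Key fact: a single head at position k behaves exactly like a Nim heap of size k (turning it to T and optionally flipping a coin at j < k corresponds to moving the heap from k to j, or to 0), and heads combine as a disjunctive sum (two heads at the same place would cancel, matching j XOR j = 0). So the Nim-value is the XOR of the 1-indexed positions of the heads.
Face-up positions (1-indexed): [1, 4, 5, 10, 11, 12, 13]
XOR 0 with 1: 0 XOR 1 = 1
XOR 1 with 4: 1 XOR 4 = 5
XOR 5 with 5: 5 XOR 5 = 0
XOR 0 with 10: 0 XOR 10 = 10
XOR 10 with 11: 10 XOR 11 = 1
XOR 1 with 12: 1 XOR 12 = 13
XOR 13 with 13: 13 XOR 13 = 0
Nim-value = 0

0


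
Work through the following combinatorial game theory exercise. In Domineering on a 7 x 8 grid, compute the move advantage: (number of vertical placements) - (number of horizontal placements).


Board is 7 x 8 (rows x cols).
Left (vertical) placements: (rows-1) * cols = 6 * 8 = 48
Right (horizontal) placements: rows * (cols-1) = 7 * 7 = 49
Advantage = Left - Right = 48 - 49 = -1

-1


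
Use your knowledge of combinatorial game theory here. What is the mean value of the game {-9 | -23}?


Game = {-9 | -23}, a switch {a | b} with numbers a > b.
Its thermograph has left wall a - t and right wall b + t, which meet at t = (a - b)/2, where both equal (a + b)/2. So the mast (mean value) is at (a + b)/2.
Mean = (-9 + (-23))/2 = -32/2 = -16

-16


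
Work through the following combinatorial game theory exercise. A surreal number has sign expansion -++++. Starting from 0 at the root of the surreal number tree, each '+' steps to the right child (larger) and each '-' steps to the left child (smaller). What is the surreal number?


Sign expansion: -++++
Rule: track bounds (lo, hi), initially (-inf, +inf). On '+', the current value becomes lo and we move to the simplest number in (value, hi): value + 1 if hi = +inf, otherwise the midpoint (value + hi)/2. On '-', the current value becomes hi and we move to value - 1 if lo = -inf, otherwise the midpoint (lo + value)/2.
Start at 0.
Step 1: sign = -, move left. Bounds: (-inf, 0). Value = -1
Step 2: sign = +, move right. Bounds: (-1, 0). Value = -1/2
Step 3: sign = +, move right. Bounds: (-1/2, 0). Value = -1/4
Step 4: sign = +, move right. Bounds: (-1/4, 0). Value = -1/8
Step 5: sign = +, move right. Bounds: (-1/8, 0). Value = -1/16
The surreal number with sign expansion -++++ is -1/16.

-1/16


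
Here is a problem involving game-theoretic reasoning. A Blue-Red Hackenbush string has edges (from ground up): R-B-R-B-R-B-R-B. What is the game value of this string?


Edges (from ground): R-B-R-B-R-B-R-B
By Berlekamp's sign-expansion rule, a Blue-Red Hackenbush stalk has the value of the surreal number whose sign sequence is the edge sequence with B -> + and R -> -.
Sign sequence: -+-+-+-+
Trace the sign expansion in the surreal number tree, starting from 0:
Edge 1: R (sign -) -> bounds (-inf, 0), value = -1
Edge 2: B (sign +) -> bounds (-1, 0), value = -1/2
Edge 3: R (sign -) -> bounds (-1, -1/2), value = -3/4
Edge 4: B (sign +) -> bounds (-3/4, -1/2), value = -5/8
Edge 5: R (sign -) -> bounds (-3/4, -5/8), value = -11/16
Edge 6: B (sign +) -> bounds (-11/16, -5/8), value = -21/32
Edge 7: R (sign -) -> bounds (-11/16, -21/32), value = -43/64
Edge 8: B (sign +) -> bounds (-43/64, -21/32), value = -85/128
Game value = -85/128

-85/128


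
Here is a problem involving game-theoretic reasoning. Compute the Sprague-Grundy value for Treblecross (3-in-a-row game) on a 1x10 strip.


Treblecross: place X on empty cells; 3-in-a-row wins.
Playing within two cells of an existing X lets the opponent win at once, so sensible play treats the cells i-2..i+2 around each X as dead. The player left with no safe cell loses, so this is a normal-play take-away game on strips of safe cells.
Placing X at cell i (0-indexed) of a strip of k safe cells leaves independent strips of sizes max(0, i-2) and max(0, k-i-3). Hence G(k) = mex{ G(max(0,i-2)) XOR G(max(0,k-i-3)) : 0 <= i < k }, with G(0) = 0.
G(1): splits (0,0):0^0=0 -> mex({0}) = 1
G(2): splits (0,0):0^0=0 -> mex({0}) = 1
G(3): splits (0,0):0^0=0 -> mex({0}) = 1
G(4): splits (0,1):0^1=1 (0,0):0^0=0 -> mex({0, 1}) = 2
G(5): splits (0,2):0^1=1 (0,1):0^1=1 (0,0):0^0=0 -> mex({0, 1}) = 2
G(6) = mex({1}) = 0
G(7) = mex({0, 1, 2}) = 3
G(8) = mex({0, 1, 2}) = 3
G(9) = mex({0, 2}) = 1
G(10) = mex({0, 2, 3}) = 1
Therefore G(10) = 1.

1


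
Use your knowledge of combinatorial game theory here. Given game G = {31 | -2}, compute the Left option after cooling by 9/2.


Original game: {31 | -2} (a switch {a | b} with a > b).
Cooling by t (for t below the temperature (a - b)/2 = 33/2) taxes each move by t: {a | b} cooled by t is {a - t | b + t}.
Cooling amount: t = 9/2
Cooled Left option: 31 - 9/2 = 53/2
Cooled Right option: -2 + 9/2 = 5/2
Cooled game: {53/2 | 5/2}
Left option = 53/2

53/2


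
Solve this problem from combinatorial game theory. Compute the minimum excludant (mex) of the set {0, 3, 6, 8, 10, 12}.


Set = {0, 3, 6, 8, 10, 12}
0 is in the set.
1 is NOT in the set. This is the mex.
mex = 1

1


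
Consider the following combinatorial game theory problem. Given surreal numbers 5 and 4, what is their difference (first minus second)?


x = 5, y = 4
x - y = 5 - 4 = 1

1


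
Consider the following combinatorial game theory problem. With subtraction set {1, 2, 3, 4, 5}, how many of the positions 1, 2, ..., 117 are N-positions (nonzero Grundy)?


Subtraction set S = {1, 2, 3, 4, 5}, so G(n) = n mod 6.
G(n) = 0 when n is a multiple of 6.
Multiples of 6 in [1, 117]: 19
N-positions (nonzero Grundy) = 117 - 19 = 98

98


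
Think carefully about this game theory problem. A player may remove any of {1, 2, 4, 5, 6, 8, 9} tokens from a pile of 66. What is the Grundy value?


The subtraction set is S = {1, 2, 4, 5, 6, 8, 9}.
G(k) = mex{ G(k - s) : s in S, s <= k }. We compute iteratively: G(0) = 0.
G(1) = mex({0}) = 1
G(2) = mex({0, 1}) = 2
G(3) = mex({1, 2}) = 0
G(4) = mex({0, 2}) = 1
G(5) = mex({0, 1}) = 2
G(6) = mex({0, 1, 2}) = 3
G(7) = mex({0, 1, 2, 3}) = 4
G(8) = mex({0, 1, 2, 3, 4}) = 5
G(9) = mex({0, 1, 2, 4, 5}) = 3
G(10) = mex({1, 2, 3, 5}) = 0
G(11) = mex({0, 2, 3, 4}) = 1
G(12) = mex({0, 1, 3, 4, 5}) = 2
G(13) = mex({1, 2, 3, 4, 5}) = 0
G(14) = mex({0, 2, 3, 5}) = 1
G(15) = mex({0, 1, 3, 4}) = 2
G(16) = mex({0, 1, 2, 4, 5}) = 3
G(17) = mex({0, 1, 2, 3, 5}) = 4
G(18) = mex({0, 1, 2, 3, 4}) = 5
Observe that G(10)..G(18) = 0, 1, 2, 0, 1, 2, 3, 4, 5 repeats G(0)..G(8) = 0, 1, 2, 0, 1, 2, 3, 4, 5.
For k >= max(S) = 9, G(k) is determined by the previous 9 values G(k-9)..G(k-1); a window of 9 consecutive values has recurred shifted by 10, so by induction G(k + 10) = G(k) for all k >= 0: the sequence is periodic from the start with period 10.
One period: G(0..9) = 0, 1, 2, 0, 1, 2, 3, 4, 5, 3.
66 mod 10 = 6, so G(66) = G(6) = 3.

3


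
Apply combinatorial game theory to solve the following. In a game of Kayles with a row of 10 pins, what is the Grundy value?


Kayles: a move removes 1 or 2 adjacent pins from a contiguous row.
Removing pins from a row of k leaves two independent rows (a, b) with a + b = k - 1 (one pin) or a + b = k - 2 (two pins); an end removal gives a = 0.
By Sprague-Grundy, G(k) = mex{ G(a) XOR G(b) } over all these splits. G(0) = 0.
G(1): splits (0,0):0^0=0 -> mex({0}) = 1
G(2): splits (0,1):0^1=1 (0,0):0^0=0 -> mex({0, 1}) = 2
G(3): splits (0,2):0^2=2 (1,1):1^1=0 (0,1):0^1=1 -> mex({0, 1, 2}) = 3
G(4): splits (0,3):0^3=3 (1,2):1^2=3 (0,2):0^2=2 (1,1):1^1=0 -> mex({0, 2, 3}) = 1
G(5): splits (0,4):0^1=1 (1,3):1^3=2 (2,2):2^2=0 (0,3):0^3=3 (1,2):1^2=3 -> mex({0, 1, 2, 3}) = 4
G(6) = mex({0, 1, 2, 4}) = 3
G(7) = mex({0, 1, 3, 4, 5}) = 2
G(8) = mex({0, 2, 3, 5, 6}) = 1
G(9) = mex({0, 1, 2, 3, 6, 7}) = 4
G(10) = mex({0, 1, 3, 4, 5, 7}) = 2
Therefore G(10) = 2.

2


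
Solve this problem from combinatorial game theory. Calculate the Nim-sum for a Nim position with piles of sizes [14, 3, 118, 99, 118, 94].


We need the XOR (exclusive or) of all pile sizes.
After XOR-ing pile 1 (size 14): 0 XOR 14 = 14
After XOR-ing pile 2 (size 3): 14 XOR 3 = 13
After XOR-ing pile 3 (size 118): 13 XOR 118 = 123
After XOR-ing pile 4 (size 99): 123 XOR 99 = 24
After XOR-ing pile 5 (size 118): 24 XOR 118 = 110
After XOR-ing pile 6 (size 94): 110 XOR 94 = 48
The Nim-value of this position is 48.

48


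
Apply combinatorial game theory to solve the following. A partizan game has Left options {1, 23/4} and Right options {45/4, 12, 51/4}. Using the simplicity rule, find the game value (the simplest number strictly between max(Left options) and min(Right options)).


Left options: {1, 23/4}, max = 23/4
Right options: {45/4, 12, 51/4}, min = 45/4
All options are numbers and max(Left) < min(Right), so by the simplicity theorem the value is the simplest (earliest-born) number strictly between 23/4 and 45/4.
Integers 6 through 11 all lie strictly between 23/4 and 45/4.
Among integers, the simplest (lowest birthday = smallest |n|; 0 is born on day 0, +-n on day n) is 6.
No non-integer in the interval can be simpler: if x is a non-integer in the interval, then floor(x) or ceil(x) also lies in the interval (the interval contains an integer), and both are proper prefixes of x's sign expansion, i.e. born earlier. So the game value is 6.
Game value = 6

6


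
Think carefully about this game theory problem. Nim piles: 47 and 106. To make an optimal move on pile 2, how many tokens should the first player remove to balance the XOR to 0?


Piles: 47 and 106
Current XOR: 47 XOR 106 = 69 (non-zero, so this is an N-position).
To make the XOR zero, we need to find a move that balances the piles.
For pile 2 (size 106): target = 106 XOR 69 = 47
We reduce pile 2 from 106 to 47.
Tokens removed: 106 - 47 = 59
Verification: 47 XOR 47 = 0

59


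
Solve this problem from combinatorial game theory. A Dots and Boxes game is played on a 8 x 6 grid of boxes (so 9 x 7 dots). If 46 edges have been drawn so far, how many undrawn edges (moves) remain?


Grid: 8 x 6 boxes, i.e. 9 rows and 7 columns of dots.
Horizontal edges: (rows + 1) * cols = 9 * 6 = 54
Vertical edges: rows * (cols + 1) = 8 * 7 = 56
Total edges: 54 + 56 = 110
Edges drawn: 46
Remaining: 110 - 46 = 64

64


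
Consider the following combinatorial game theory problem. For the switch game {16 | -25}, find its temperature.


The game is {16 | -25}, a switch {a | b} with numbers a > b.
Cooling {a | b} by t gives {a - t | b + t}, which stops being hot when a - t = b + t, i.e. at t = (a - b)/2. So the temperature of a switch is (a - b)/2.
Temperature = (Left option - Right option) / 2
= (16 - (-25)) / 2
= 41 / 2
= 41/2

41/2


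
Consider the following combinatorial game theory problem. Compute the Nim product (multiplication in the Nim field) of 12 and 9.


Nim multiplication is bilinear over XOR: (u XOR v) * w = (u*w) XOR (v*w).
So we split each operand into its bit components and XOR the pairwise Nim products.
12 = 4 + 8 (as XOR of powers of 2).
9 = 1 + 8 (as XOR of powers of 2).
Using the standard Nim-product table on single bits:
  2*2 = 3,   2*4 = 8,   2*8 = 12,
  4*4 = 6,   4*8 = 11,  8*8 = 13,
and  1*x = x (identity), k*l = l*k (commutative).
Pairwise Nim products:
  4 * 1 = 4
  4 * 8 = 11
  8 * 1 = 8
  8 * 8 = 13
XOR them: 4 XOR 11 XOR 8 XOR 13 = 10.
Result: 12 * 9 = 10 (in Nim).

10


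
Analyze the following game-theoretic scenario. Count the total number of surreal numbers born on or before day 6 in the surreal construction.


Day 0: {|} = 0 is born. Count = 1.
Day n: the number of surreal numbers born by day n is 2^(n+1) - 1.
By day 0: 2^1 - 1 = 1
By day 1: 2^2 - 1 = 3
By day 2: 2^3 - 1 = 7
By day 3: 2^4 - 1 = 15
By day 4: 2^5 - 1 = 31
By day 5: 2^6 - 1 = 63
By day 6: 2^7 - 1 = 127
By day 6: 127 surreal numbers.

127


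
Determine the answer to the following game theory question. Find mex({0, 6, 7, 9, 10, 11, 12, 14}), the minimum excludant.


Set = {0, 6, 7, 9, 10, 11, 12, 14}
0 is in the set.
1 is NOT in the set. This is the mex.
mex = 1

1


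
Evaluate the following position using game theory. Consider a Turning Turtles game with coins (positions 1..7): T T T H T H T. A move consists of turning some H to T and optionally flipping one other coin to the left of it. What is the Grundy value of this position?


Coins: T T T H T H T
Key fact: a single head at position k behaves exactly like a Nim heap of size k (turning it to T and optionally flipping a coin at j < k corresponds to moving the heap from k to j, or to 0), and heads combine as a disjunctive sum (two heads at the same place would cancel, matching j XOR j = 0). So the Nim-value is the XOR of the 1-indexed positions of the heads.
Face-up positions (1-indexed): [4, 6]
XOR 0 with 4: 0 XOR 4 = 4
XOR 4 with 6: 4 XOR 6 = 2
Nim-value = 2

2


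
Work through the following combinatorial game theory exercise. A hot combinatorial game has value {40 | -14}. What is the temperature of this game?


The game is {40 | -14}, a switch {a | b} with numbers a > b.
Cooling {a | b} by t gives {a - t | b + t}, which stops being hot when a - t = b + t, i.e. at t = (a - b)/2. So the temperature of a switch is (a - b)/2.
Temperature = (Left option - Right option) / 2
= (40 - (-14)) / 2
= 54 / 2
= 27

27


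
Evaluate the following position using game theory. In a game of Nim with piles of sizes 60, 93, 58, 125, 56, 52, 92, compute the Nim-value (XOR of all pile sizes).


We need the XOR (exclusive or) of all pile sizes.
After XOR-ing pile 1 (size 60): 0 XOR 60 = 60
After XOR-ing pile 2 (size 93): 60 XOR 93 = 97
After XOR-ing pile 3 (size 58): 97 XOR 58 = 91
After XOR-ing pile 4 (size 125): 91 XOR 125 = 38
After XOR-ing pile 5 (size 56): 38 XOR 56 = 30
After XOR-ing pile 6 (size 52): 30 XOR 52 = 42
After XOR-ing pile 7 (size 92): 42 XOR 92 = 118
The Nim-value of this position is 118.

118


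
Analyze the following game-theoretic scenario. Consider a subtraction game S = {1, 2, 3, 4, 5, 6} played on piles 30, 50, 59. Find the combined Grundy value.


Subtraction set: {1, 2, 3, 4, 5, 6}
For this subtraction set, G(n) = n mod 7 (period = max + 1 = 7).
Pile 1 (size 30): G(30) = 30 mod 7 = 2
Pile 2 (size 50): G(50) = 50 mod 7 = 1
Pile 3 (size 59): G(59) = 59 mod 7 = 3
Total Grundy value = XOR of all: 2 XOR 1 XOR 3 = 0

0


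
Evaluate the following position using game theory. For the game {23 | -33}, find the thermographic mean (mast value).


Game = {23 | -33}, a switch {a | b} with numbers a > b.
Its thermograph has left wall a - t and right wall b + t, which meet at t = (a - b)/2, where both equal (a + b)/2. So the mast (mean value) is at (a + b)/2.
Mean = (23 + (-33))/2 = -10/2 = -5

-5


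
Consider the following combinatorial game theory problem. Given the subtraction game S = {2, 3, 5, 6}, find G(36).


The subtraction set is S = {2, 3, 5, 6}.
G(k) = mex{ G(k - s) : s in S, s <= k }. We compute iteratively: G(0) = 0.
G(1) = mex({}) = 0
G(2) = mex({0}) = 1
G(3) = mex({0}) = 1
G(4) = mex({0, 1}) = 2
G(5) = mex({0, 1}) = 2
G(6) = mex({0, 1, 2}) = 3
G(7) = mex({0, 1, 2}) = 3
G(8) = mex({1, 2, 3}) = 0
G(9) = mex({1, 2, 3}) = 0
G(10) = mex({0, 2, 3}) = 1
G(11) = mex({0, 2, 3}) = 1
G(12) = mex({0, 1, 3}) = 2
G(13) = mex({0, 1, 3}) = 2
Observe that G(8)..G(13) = 0, 0, 1, 1, 2, 2 repeats G(0)..G(5) = 0, 0, 1, 1, 2, 2.
For k >= max(S) = 6, G(k) is determined by the previous 6 values G(k-6)..G(k-1); a window of 6 consecutive values has recurred shifted by 8, so by induction G(k + 8) = G(k) for all k >= 0: the sequence is periodic from the start with period 8.
One period: G(0..7) = 0, 0, 1, 1, 2, 2, 3, 3.
36 mod 8 = 4, so G(36) = G(4) = 2.

2


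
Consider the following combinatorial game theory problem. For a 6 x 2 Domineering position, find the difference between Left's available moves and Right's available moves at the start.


Board is 6 x 2 (rows x cols).
Left (vertical) placements: (rows-1) * cols = 5 * 2 = 10
Right (horizontal) placements: rows * (cols-1) = 6 * 1 = 6
Advantage = Left - Right = 10 - 6 = 4

4


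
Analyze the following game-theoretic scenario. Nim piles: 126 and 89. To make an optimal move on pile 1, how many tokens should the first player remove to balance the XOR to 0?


Piles: 126 and 89
Current XOR: 126 XOR 89 = 39 (non-zero, so this is an N-position).
To make the XOR zero, we need to find a move that balances the piles.
For pile 1 (size 126): target = 126 XOR 39 = 89
We reduce pile 1 from 126 to 89.
Tokens removed: 126 - 89 = 37
Verification: 89 XOR 89 = 0

37


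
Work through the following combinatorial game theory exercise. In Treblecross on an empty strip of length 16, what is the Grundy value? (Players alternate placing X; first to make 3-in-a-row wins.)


Treblecross: place X on empty cells; 3-in-a-row wins.
Playing within two cells of an existing X lets the opponent win at once, so sensible play treats the cells i-2..i+2 around each X as dead. The player left with no safe cell loses, so this is a normal-play take-away game on strips of safe cells.
Placing X at cell i (0-indexed) of a strip of k safe cells leaves independent strips of sizes max(0, i-2) and max(0, k-i-3). Hence G(k) = mex{ G(max(0,i-2)) XOR G(max(0,k-i-3)) : 0 <= i < k }, with G(0) = 0.
G(1): splits (0,0):0^0=0 -> mex({0}) = 1
G(2): splits (0,0):0^0=0 -> mex({0}) = 1
G(3): splits (0,0):0^0=0 -> mex({0}) = 1
G(4): splits (0,1):0^1=1 (0,0):0^0=0 -> mex({0, 1}) = 2
G(5): splits (0,2):0^1=1 (0,1):0^1=1 (0,0):0^0=0 -> mex({0, 1}) = 2
G(6) = mex({1}) = 0
G(7) = mex({0, 1, 2}) = 3
G(8) = mex({0, 1, 2}) = 3
G(9) = mex({0, 2}) = 1
G(10) = mex({0, 2, 3}) = 1
G(11) = mex({0, 3}) = 1
G(12) = mex({1, 3}) = 0
G(13) = mex({0, 1, 2, 3}) = 4
G(14) = mex({0, 1, 2}) = 3
G(15) = mex({0, 1, 2}) = 3
G(16) = mex({0, 1, 2, 4}) = 3
Therefore G(16) = 3.

3


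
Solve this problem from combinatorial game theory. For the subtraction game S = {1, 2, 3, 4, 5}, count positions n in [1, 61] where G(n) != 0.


Subtraction set S = {1, 2, 3, 4, 5}, so G(n) = n mod 6.
G(n) = 0 when n is a multiple of 6.
Multiples of 6 in [1, 61]: 10
N-positions (nonzero Grundy) = 61 - 10 = 51

51


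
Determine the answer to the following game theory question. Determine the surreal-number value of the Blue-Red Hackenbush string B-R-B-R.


Edges (from ground): B-R-B-R
By Berlekamp's sign-expansion rule, a Blue-Red Hackenbush stalk has the value of the surreal number whose sign sequence is the edge sequence with B -> + and R -> -.
Sign sequence: +-+-
Trace the sign expansion in the surreal number tree, starting from 0:
Edge 1: B (sign +) -> bounds (0, +inf), value = 1
Edge 2: R (sign -) -> bounds (0, 1), value = 1/2
Edge 3: B (sign +) -> bounds (1/2, 1), value = 3/4
Edge 4: R (sign -) -> bounds (1/2, 3/4), value = 5/8
Game value = 5/8

5/8


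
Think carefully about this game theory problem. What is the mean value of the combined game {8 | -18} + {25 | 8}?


G1 = {8 | -18}, G2 = {25 | 8}
Each is a switch {a | b} with numbers a > b; its mean value is (a + b)/2, and mean value is additive over game sums: m(G1 + G2) = m(G1) + m(G2).
Mean of G1 = (8 + (-18))/2 = -10/2 = -5
Mean of G2 = (25 + (8))/2 = 33/2 = 33/2
Mean of G1 + G2 = -5 + 33/2 = 23/2

23/2


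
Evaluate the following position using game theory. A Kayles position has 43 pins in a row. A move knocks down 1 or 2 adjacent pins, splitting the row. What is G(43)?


Kayles: a move removes 1 or 2 adjacent pins from a contiguous row.
Removing pins from a row of k leaves two independent rows (a, b) with a + b = k - 1 (one pin) or a + b = k - 2 (two pins); an end removal gives a = 0.
By Sprague-Grundy, G(k) = mex{ G(a) XOR G(b) } over all these splits. G(0) = 0.
G(1): splits (0,0):0^0=0 -> mex({0}) = 1
G(2): splits (0,1):0^1=1 (0,0):0^0=0 -> mex({0, 1}) = 2
G(3): splits (0,2):0^2=2 (1,1):1^1=0 (0,1):0^1=1 -> mex({0, 1, 2}) = 3
G(4): splits (0,3):0^3=3 (1,2):1^2=3 (0,2):0^2=2 (1,1):1^1=0 -> mex({0, 2, 3}) = 1
G(5): splits (0,4):0^1=1 (1,3):1^3=2 (2,2):2^2=0 (0,3):0^3=3 (1,2):1^2=3 -> mex({0, 1, 2, 3}) = 4
G(6) = mex({0, 1, 2, 4}) = 3
G(7) = mex({0, 1, 3, 4, 5}) = 2
G(8) = mex({0, 2, 3, 5, 6}) = 1
G(9) = mex({0, 1, 2, 3, 6, 7}) = 4
G(10) = mex({0, 1, 3, 4, 5, 7}) = 2
G(11) = mex({0, 1, 2, 3, 4, 5}) = 6
G(12) = mex({0, 1, 2, 3, 5, 6, 7}) = 4
G(13) = mex({0, 2, 3, 4, 6, 7}) = 1
G(14) = mex({0, 1, 4, 5, 6, 7}) = 2
G(15) = mex({0, 1, 2, 3, 4, 5, 6}) = 7
G(16) = mex({0, 2, 3, 5, 6, 7}) = 1
G(17) = mex({0, 1, 2, 3, 5, 6, 7}) = 4
G(18) = mex({0, 1, 2, 4, 5, 6}) = 3
G(19) = mex({0, 1, 3, 4, 5, 7}) = 2
G(20) = mex({0, 2, 3, 4, 5, 6, 7}) = 1
G(21) = mex({0, 1, 2, 3, 5, 6, 7}) = 4
G(22) = mex({0, 1, 2, 3, 4, 5, 7}) = 6
G(23) = mex({0, 1, 2, 3, 4, 5, 6}) = 7
G(24) = mex({0, 1, 2, 3, 5, 6, 7}) = 4
G(25) = mex({0, 2, 3, 4, 6, 7}) = 1
G(26) = mex({0, 1, 3, 4, 5, 6, 7}) = 2
G(27) = mex({0, 1, 2, 3, 4, 5, 6, 7}) = 8
G(28) = mex({0, 1, 2, 3, 4, 6, 7, 8}) = 5
G(29) = mex({0, 1, 2, 3, 5, 6, 7, 8, 9}) = 4
G(30) = mex({0, 1, 2, 3, 4, 5, 6, 9, 10}) = 7
G(31) = mex({0, 1, 3, 4, 5, 7, 10, 11}) = 2
G(32) = mex({0, 2, 3, 4, 5, 6, 7, 9, 11}) = 1
G(33) = mex({0, 1, 2, 3, 4, 5, 6, 7, 9, 12}) = 8
G(34) = mex({0, 1, 2, 3, 4, 5, 7, 8, 11, 12}) = 6
G(35) = mex({0, 1, 2, 3, 4, 5, 6, 8, 9, 10, 11}) = 7
G(36) = mex({0, 1, 2, 3, 5, 6, 7, 9, 10}) = 4
G(37) = mex({0, 2, 3, 4, 6, 7, 9, 10, 11, 12}) = 1
G(38) = mex({0, 1, 3, 4, 5, 6, 7, 9, 10, 11, 12}) = 2
G(39) = mex({0, 1, 2, 4, 5, 6, 7, 9, 10, 12, 14}) = 3
G(40) = mex({0, 2, 3, 4, 6, 7, 11, 12, 14}) = 1
G(41) = mex({0, 1, 2, 3, 5, 6, 7, 9, 10, 11, 12}) = 4
G(42) = mex({0, 1, 2, 3, 4, 5, 6, 9, 10}) = 7
G(43) = mex({0, 1, 3, 4, 5, 7, 9, 10, 12, 15}) = 2
Therefore G(43) = 2.

2


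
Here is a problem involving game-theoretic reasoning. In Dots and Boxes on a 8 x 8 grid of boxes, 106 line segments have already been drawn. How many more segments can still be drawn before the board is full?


Grid: 8 x 8 boxes, i.e. 9 rows and 9 columns of dots.
Horizontal edges: (rows + 1) * cols = 9 * 8 = 72
Vertical edges: rows * (cols + 1) = 8 * 9 = 72
Total edges: 72 + 72 = 144
Edges drawn: 106
Remaining: 144 - 106 = 38

38


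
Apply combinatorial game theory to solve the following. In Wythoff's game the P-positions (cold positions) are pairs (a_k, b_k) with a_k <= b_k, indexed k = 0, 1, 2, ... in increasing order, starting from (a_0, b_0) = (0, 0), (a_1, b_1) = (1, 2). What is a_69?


By Wythoff's theorem, a_k = floor(k * phi) and b_k = floor(k * phi^2) = a_k + k, where phi = (1 + sqrt(5))/2 is the golden ratio.
phi = (1 + sqrt(5))/2 = 1.618034
k = 69
k * phi = 69 * 1.618034 = 111.644345
a_69 = floor(k * phi) = 111

111


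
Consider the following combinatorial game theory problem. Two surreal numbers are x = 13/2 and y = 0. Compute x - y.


x = 13/2, y = 0
Converting to common denominator: 2
x = 13/2, y = 0/2
x - y = 13/2 - 0 = 13/2

13/2


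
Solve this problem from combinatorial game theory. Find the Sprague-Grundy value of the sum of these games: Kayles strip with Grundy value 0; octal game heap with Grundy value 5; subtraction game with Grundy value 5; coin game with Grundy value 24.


By the Sprague-Grundy theorem, the Grundy value of a sum of games is the XOR of individual Grundy values.
Kayles strip: Grundy value = 0. Running XOR: 0 XOR 0 = 0
octal game heap: Grundy value = 5. Running XOR: 0 XOR 5 = 5
subtraction game: Grundy value = 5. Running XOR: 5 XOR 5 = 0
coin game: Grundy value = 24. Running XOR: 0 XOR 24 = 24
The combined Grundy value is 24.

24


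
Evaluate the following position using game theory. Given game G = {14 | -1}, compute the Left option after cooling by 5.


Original game: {14 | -1} (a switch {a | b} with a > b).
Cooling by t (for t below the temperature (a - b)/2 = 15/2) taxes each move by t: {a | b} cooled by t is {a - t | b + t}.
Cooling amount: t = 5
Cooled Left option: 14 - 5 = 9
Cooled Right option: -1 + 5 = 4
Cooled game: {9 | 4}
Left option = 9

9


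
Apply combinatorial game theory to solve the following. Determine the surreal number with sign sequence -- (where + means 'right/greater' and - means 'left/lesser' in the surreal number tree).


Sign expansion: --
Rule: track bounds (lo, hi), initially (-inf, +inf). On '+', the current value becomes lo and we move to the simplest number in (value, hi): value + 1 if hi = +inf, otherwise the midpoint (value + hi)/2. On '-', the current value becomes hi and we move to value - 1 if lo = -inf, otherwise the midpoint (lo + value)/2.
Start at 0.
Step 1: sign = -, move left. Bounds: (-inf, 0). Value = -1
Step 2: sign = -, move left. Bounds: (-inf, -1). Value = -2
The surreal number with sign expansion -- is -2.

-2


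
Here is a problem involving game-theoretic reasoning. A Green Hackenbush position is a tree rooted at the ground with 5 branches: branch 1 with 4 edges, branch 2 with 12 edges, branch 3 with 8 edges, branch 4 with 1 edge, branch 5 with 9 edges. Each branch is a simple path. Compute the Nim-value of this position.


The tree has 5 branches from the ground vertex.
In Green Hackenbush, the Nim-value of a simple path of length k is k.
Branch 1: length 4, Nim-value = 4
Branch 2: length 12, Nim-value = 12
Branch 3: length 8, Nim-value = 8
Branch 4: length 1, Nim-value = 1
Branch 5: length 9, Nim-value = 9
Total Nim-value = XOR of all branch values:
0 XOR 4 = 4
4 XOR 12 = 8
8 XOR 8 = 0
0 XOR 1 = 1
1 XOR 9 = 8
Nim-value of the tree = 8

8


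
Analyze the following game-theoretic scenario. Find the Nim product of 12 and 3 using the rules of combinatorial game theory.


Nim multiplication is bilinear over XOR: (u XOR v) * w = (u*w) XOR (v*w).
So we split each operand into its bit components and XOR the pairwise Nim products.
12 = 4 + 8 (as XOR of powers of 2).
3 = 1 + 2 (as XOR of powers of 2).
Using the standard Nim-product table on single bits:
  2*2 = 3,   2*4 = 8,   2*8 = 12,
  4*4 = 6,   4*8 = 11,  8*8 = 13,
and  1*x = x (identity), k*l = l*k (commutative).
Pairwise Nim products:
  4 * 1 = 4
  4 * 2 = 8
  8 * 1 = 8
  8 * 2 = 12
XOR them: 4 XOR 8 XOR 8 XOR 12 = 8.
Result: 12 * 3 = 8 (in Nim).

8


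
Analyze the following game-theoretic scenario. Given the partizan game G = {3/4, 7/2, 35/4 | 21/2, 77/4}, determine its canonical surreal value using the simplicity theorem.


Left options: {3/4, 7/2, 35/4}, max = 35/4
Right options: {21/2, 77/4}, min = 21/2
All options are numbers and max(Left) < min(Right), so by the simplicity theorem the value is the simplest (earliest-born) number strictly between 35/4 and 21/2.
Integers 9 through 10 all lie strictly between 35/4 and 21/2.
Among integers, the simplest (lowest birthday = smallest |n|; 0 is born on day 0, +-n on day n) is 9.
No non-integer in the interval can be simpler: if x is a non-integer in the interval, then floor(x) or ceil(x) also lies in the interval (the interval contains an integer), and both are proper prefixes of x's sign expansion, i.e. born earlier. So the game value is 9.
Game value = 9

9


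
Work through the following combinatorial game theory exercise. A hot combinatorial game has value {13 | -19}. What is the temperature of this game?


The game is {13 | -19}, a switch {a | b} with numbers a > b.
Cooling {a | b} by t gives {a - t | b + t}, which stops being hot when a - t = b + t, i.e. at t = (a - b)/2. So the temperature of a switch is (a - b)/2.
Temperature = (Left option - Right option) / 2
= (13 - (-19)) / 2
= 32 / 2
= 16

16


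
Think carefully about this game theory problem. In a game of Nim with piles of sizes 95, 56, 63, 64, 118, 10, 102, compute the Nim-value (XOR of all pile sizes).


We need the XOR (exclusive or) of all pile sizes.
After XOR-ing pile 1 (size 95): 0 XOR 95 = 95
After XOR-ing pile 2 (size 56): 95 XOR 56 = 103
After XOR-ing pile 3 (size 63): 103 XOR 63 = 88
After XOR-ing pile 4 (size 64): 88 XOR 64 = 24
After XOR-ing pile 5 (size 118): 24 XOR 118 = 110
After XOR-ing pile 6 (size 10): 110 XOR 10 = 100
After XOR-ing pile 7 (size 102): 100 XOR 102 = 2
The Nim-value of this position is 2.

2


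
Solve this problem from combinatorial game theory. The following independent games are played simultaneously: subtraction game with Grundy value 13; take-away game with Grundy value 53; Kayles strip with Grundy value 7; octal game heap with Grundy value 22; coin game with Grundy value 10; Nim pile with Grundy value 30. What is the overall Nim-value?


By the Sprague-Grundy theorem, the Grundy value of a sum of games is the XOR of individual Grundy values.
subtraction game: Grundy value = 13. Running XOR: 0 XOR 13 = 13
take-away game: Grundy value = 53. Running XOR: 13 XOR 53 = 56
Kayles strip: Grundy value = 7. Running XOR: 56 XOR 7 = 63
octal game heap: Grundy value = 22. Running XOR: 63 XOR 22 = 41
coin game: Grundy value = 10. Running XOR: 41 XOR 10 = 35
Nim pile: Grundy value = 30. Running XOR: 35 XOR 30 = 61
The combined Grundy value is 61.

61


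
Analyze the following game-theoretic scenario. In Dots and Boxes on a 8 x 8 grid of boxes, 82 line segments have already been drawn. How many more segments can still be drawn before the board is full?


Grid: 8 x 8 boxes, i.e. 9 rows and 9 columns of dots.
Horizontal edges: (rows + 1) * cols = 9 * 8 = 72
Vertical edges: rows * (cols + 1) = 8 * 9 = 72
Total edges: 72 + 72 = 144
Edges drawn: 82
Remaining: 144 - 82 = 62

62


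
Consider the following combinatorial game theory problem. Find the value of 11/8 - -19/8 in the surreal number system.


x = 11/8, y = -19/8
Converting to common denominator: 8
x = 11/8, y = -19/8
x - y = 11/8 - -19/8 = 15/4

15/4


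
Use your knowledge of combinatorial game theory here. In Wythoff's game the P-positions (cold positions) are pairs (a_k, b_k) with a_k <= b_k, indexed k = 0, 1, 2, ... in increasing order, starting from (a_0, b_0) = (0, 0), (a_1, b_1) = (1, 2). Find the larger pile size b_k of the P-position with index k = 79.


By Wythoff's theorem, a_k = floor(k * phi) and b_k = floor(k * phi^2) = a_k + k, where phi = (1 + sqrt(5))/2 is the golden ratio.
phi = (1 + sqrt(5))/2 = 1.618034
phi^2 = phi + 1 = 2.618034
k = 79
k * phi^2 = 79 * 2.618034 = 206.824685
b_79 = floor(k * phi^2) = 206 (check: a_79 + k = 127 + 79 = 206)

206
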